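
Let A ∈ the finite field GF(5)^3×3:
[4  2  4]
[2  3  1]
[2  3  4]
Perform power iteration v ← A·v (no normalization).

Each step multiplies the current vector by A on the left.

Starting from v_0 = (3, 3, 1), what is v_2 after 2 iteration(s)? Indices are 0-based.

v_2 = (1, 1, 3)

v_0 = (3, 3, 1).
v_1 = A·v_0 = (2, 1, 4).
v_2 = A·v_1 = (1, 1, 3).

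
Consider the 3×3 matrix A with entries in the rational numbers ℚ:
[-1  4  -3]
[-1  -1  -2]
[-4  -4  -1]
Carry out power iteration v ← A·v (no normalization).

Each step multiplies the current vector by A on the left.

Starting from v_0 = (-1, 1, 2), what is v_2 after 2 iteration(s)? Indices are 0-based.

v_2 = (-9, 9, 22)

v_0 = (-1, 1, 2).
v_1 = A·v_0 = (-1, -4, -2).
v_2 = A·v_1 = (-9, 9, 22).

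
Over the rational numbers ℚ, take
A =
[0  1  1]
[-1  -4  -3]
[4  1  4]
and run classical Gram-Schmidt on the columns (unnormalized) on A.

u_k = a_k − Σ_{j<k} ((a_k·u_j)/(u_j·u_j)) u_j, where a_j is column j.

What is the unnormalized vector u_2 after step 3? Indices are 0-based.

Step 1: u_0 = a_0 = (0, -1, 4).
Step 2: u_1 = a_1 − (8/17)·u_0 = (1, -60/17, -15/17).
Step 3: u_2 = a_2 − (19/17)·u_0 − (137/242)·u_1 = (105/242, 14/121, 7/242).

u_2 = (105/242, 14/121, 7/242)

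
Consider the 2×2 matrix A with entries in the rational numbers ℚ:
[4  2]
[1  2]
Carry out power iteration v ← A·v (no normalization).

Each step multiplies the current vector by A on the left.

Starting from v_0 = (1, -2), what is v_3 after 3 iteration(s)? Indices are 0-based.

v_0 = (1, -2).
v_1 = A·v_0 = (0, -3).
v_2 = A·v_1 = (-6, -6).
v_3 = A·v_2 = (-36, -18).

v_3 = (-36, -18)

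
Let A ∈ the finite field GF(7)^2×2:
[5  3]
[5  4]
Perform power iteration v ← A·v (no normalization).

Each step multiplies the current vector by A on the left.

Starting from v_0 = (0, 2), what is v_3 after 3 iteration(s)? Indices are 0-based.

v_3 = (1, 0)

v_0 = (0, 2).
v_1 = A·v_0 = (6, 1).
v_2 = A·v_1 = (5, 6).
v_3 = A·v_2 = (1, 0).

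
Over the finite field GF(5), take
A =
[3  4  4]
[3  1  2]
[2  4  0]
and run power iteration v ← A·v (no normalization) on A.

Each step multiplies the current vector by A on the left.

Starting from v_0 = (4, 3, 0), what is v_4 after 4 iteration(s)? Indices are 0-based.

v_0 = (4, 3, 0).
v_1 = A·v_0 = (4, 0, 0).
v_2 = A·v_1 = (2, 2, 3).
v_3 = A·v_2 = (1, 4, 2).
v_4 = A·v_3 = (2, 1, 3).

v_4 = (2, 1, 3)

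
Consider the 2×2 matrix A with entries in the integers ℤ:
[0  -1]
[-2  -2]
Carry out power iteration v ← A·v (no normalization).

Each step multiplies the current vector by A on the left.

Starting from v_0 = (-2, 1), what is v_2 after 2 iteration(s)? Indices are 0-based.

v_2 = (-2, -2)

v_0 = (-2, 1).
v_1 = A·v_0 = (-1, 2).
v_2 = A·v_1 = (-2, -2).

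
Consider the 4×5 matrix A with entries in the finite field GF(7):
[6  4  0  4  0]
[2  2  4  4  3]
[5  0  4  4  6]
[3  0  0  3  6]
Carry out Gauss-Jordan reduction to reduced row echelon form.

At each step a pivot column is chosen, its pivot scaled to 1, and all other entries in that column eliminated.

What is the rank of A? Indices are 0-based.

rank = 4

pivot(0,0)=6: scale R0 → (1, 3, 0, 3, 0)
  clear (1,0): R1 −= (2)R0 → (0, 3, 4, 5, 3)
  clear (2,0): R2 −= (5)R0 → (0, 6, 4, 3, 6)
  clear (3,0): R3 −= (3)R0 → (0, 5, 0, 1, 6)
pivot(1,1)=3: scale R1 → (0, 1, 6, 4, 1)
  clear (0,1): R0 −= (3)R1 → (1, 0, 3, 5, 4)
  clear (2,1): R2 −= (6)R1 → (0, 0, 3, 0, 0)
  clear (3,1): R3 −= (5)R1 → (0, 0, 5, 2, 1)
pivot(2,2)=3: scale R2 → (0, 0, 1, 0, 0)
  clear (0,2): R0 −= (3)R2 → (1, 0, 0, 5, 4)
  clear (1,2): R1 −= (6)R2 → (0, 1, 0, 4, 1)
  clear (3,2): R3 −= (5)R2 → (0, 0, 0, 2, 1)
pivot(3,3)=2: scale R3 → (0, 0, 0, 1, 4)
  clear (0,3): R0 −= (5)R3 → (1, 0, 0, 0, 5)
  clear (1,3): R1 −= (4)R3 → (0, 1, 0, 0, 6)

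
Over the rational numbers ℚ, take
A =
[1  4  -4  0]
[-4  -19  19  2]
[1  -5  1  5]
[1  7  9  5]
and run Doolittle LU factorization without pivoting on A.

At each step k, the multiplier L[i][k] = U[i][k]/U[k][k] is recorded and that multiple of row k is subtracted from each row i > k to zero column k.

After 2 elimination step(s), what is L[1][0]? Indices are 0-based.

Step 1: pivot at (0,0) is 1.
  row1 ← row1 − (-4)·row0  ⇒  L[1][0]=-4, U row1=(0, -3, 3, 2)
  row2 ← row2 − (1)·row0  ⇒  L[2][0]=1, U row2=(0, -9, 5, 5)
  row3 ← row3 − (1)·row0  ⇒  L[3][0]=1, U row3=(0, 3, 13, 5)
Step 2: pivot at (1,1) is -3.
  row2 ← row2 − (3)·row1  ⇒  L[2][1]=3, U row2=(0, 0, -4, -1)
  row3 ← row3 − (-1)·row1  ⇒  L[3][1]=-1, U row3=(0, 0, 16, 7)

L[1][0] = -4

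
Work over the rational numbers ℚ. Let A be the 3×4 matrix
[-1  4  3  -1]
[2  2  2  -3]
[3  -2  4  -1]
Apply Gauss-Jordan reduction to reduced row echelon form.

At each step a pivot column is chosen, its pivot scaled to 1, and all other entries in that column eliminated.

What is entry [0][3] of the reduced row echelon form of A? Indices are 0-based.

M[0][3] = -26/25

pivot(0,0)=-1: scale R0 → (1, -4, -3, 1)
  clear (1,0): R1 −= (2)R0 → (0, 10, 8, -5)
  clear (2,0): R2 −= (3)R0 → (0, 10, 13, -4)
pivot(1,1)=10: scale R1 → (0, 1, 4/5, -1/2)
  clear (0,1): R0 −= (-4)R1 → (1, 0, 1/5, -1)
  clear (2,1): R2 −= (10)R1 → (0, 0, 5, 1)
pivot(2,2)=5: scale R2 → (0, 0, 1, 1/5)
  clear (0,2): R0 −= (1/5)R2 → (1, 0, 0, -26/25)
  clear (1,2): R1 −= (4/5)R2 → (0, 1, 0, -33/50)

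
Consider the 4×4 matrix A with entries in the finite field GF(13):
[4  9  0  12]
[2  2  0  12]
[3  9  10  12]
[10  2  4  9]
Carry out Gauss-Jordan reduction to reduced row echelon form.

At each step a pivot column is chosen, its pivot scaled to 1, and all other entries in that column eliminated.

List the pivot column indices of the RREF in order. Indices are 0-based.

pivot columns: 0, 1, 2, 3

step 1: normalize row 0 (÷4) = (1, 12, 0, 3)
  row 1: subtract 2×row0 = (0, 4, 0, 6)
  row 2: subtract 3×row0 = (0, 12, 10, 3)
  row 3: subtract 10×row0 = (0, 12, 4, 5)
step 2: normalize row 1 (÷4) = (0, 1, 0, 8)
  row 0: subtract 12×row1 = (1, 0, 0, 11)
  row 2: subtract 12×row1 = (0, 0, 10, 11)
  row 3: subtract 12×row1 = (0, 0, 4, 0)
step 3: normalize row 2 (÷10) = (0, 0, 1, 5)
  row 3: subtract 4×row2 = (0, 0, 0, 6)
step 4: normalize row 3 (÷6) = (0, 0, 0, 1)
  row 0: subtract 11×row3 = (1, 0, 0, 0)
  row 1: subtract 8×row3 = (0, 1, 0, 0)
  row 2: subtract 5×row3 = (0, 0, 1, 0)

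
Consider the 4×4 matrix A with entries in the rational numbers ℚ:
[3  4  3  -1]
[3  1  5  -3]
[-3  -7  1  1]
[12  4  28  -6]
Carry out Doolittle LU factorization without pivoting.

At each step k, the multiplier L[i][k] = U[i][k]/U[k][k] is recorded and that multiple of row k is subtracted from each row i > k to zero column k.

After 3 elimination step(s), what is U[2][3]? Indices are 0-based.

[col 0] pivot 3
  R1 -= 1*R0 → (0, -3, 2, -2)  (L[1][0] := 1)
  R2 -= -1*R0 → (0, -3, 4, 0)  (L[2][0] := -1)
  R3 -= 4*R0 → (0, -12, 16, -2)  (L[3][0] := 4)
[col 1] pivot -3
  R2 -= 1*R1 → (0, 0, 2, 2)  (L[2][1] := 1)
  R3 -= 4*R1 → (0, 0, 8, 6)  (L[3][1] := 4)
[col 2] pivot 2
  R3 -= 4*R2 → (0, 0, 0, -2)  (L[3][2] := 4)

U[2][3] = 2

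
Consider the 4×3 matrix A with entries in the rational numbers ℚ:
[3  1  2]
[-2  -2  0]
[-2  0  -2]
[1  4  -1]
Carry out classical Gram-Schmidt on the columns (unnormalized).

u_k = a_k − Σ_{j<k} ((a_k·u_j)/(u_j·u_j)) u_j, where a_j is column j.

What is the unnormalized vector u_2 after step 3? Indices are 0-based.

Step 1: u_0 = a_0 = (3, -2, -2, 1).
Step 2: u_1 = a_1 − (11/18)·u_0 = (-5/6, -7/9, 11/9, 61/18).
Step 3: u_2 = a_2 − (1/2)·u_0 − (-135/257)·u_1 = (16/257, 152/257, -92/257, 72/257).

u_2 = (16/257, 152/257, -92/257, 72/257)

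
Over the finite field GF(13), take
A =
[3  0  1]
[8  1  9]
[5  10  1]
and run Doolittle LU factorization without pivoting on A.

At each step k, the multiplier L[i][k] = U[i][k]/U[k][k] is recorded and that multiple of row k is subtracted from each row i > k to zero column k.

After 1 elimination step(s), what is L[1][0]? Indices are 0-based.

[col 0] pivot 3
  R1 -= 7*R0 → (0, 1, 2)  (L[1][0] := 7)
  R2 -= 6*R0 → (0, 10, 8)  (L[2][0] := 6)

L[1][0] = 7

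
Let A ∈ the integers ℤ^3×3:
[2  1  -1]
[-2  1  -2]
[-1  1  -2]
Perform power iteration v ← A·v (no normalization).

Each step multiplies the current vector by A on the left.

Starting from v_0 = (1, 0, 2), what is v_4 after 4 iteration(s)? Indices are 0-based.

v_0 = (1, 0, 2).
v_1 = A·v_0 = (0, -6, -5).
v_2 = A·v_1 = (-1, 4, 4).
v_3 = A·v_2 = (-2, -2, -3).
v_4 = A·v_3 = (-3, 8, 6).

v_4 = (-3, 8, 6)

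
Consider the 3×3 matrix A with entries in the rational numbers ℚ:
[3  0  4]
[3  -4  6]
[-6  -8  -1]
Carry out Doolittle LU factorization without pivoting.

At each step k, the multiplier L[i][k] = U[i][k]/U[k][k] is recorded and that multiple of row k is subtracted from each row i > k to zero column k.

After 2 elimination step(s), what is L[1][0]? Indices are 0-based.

L[1][0] = 1

k=0: U[0][0]=3
  eliminate (1,0): mult=1, new row 1: (0, -4, 2); set L[1][0]=1
  eliminate (2,0): mult=-2, new row 2: (0, -8, 7); set L[2][0]=-2
k=1: U[1][1]=-4
  eliminate (2,1): mult=2, new row 2: (0, 0, 3); set L[2][1]=2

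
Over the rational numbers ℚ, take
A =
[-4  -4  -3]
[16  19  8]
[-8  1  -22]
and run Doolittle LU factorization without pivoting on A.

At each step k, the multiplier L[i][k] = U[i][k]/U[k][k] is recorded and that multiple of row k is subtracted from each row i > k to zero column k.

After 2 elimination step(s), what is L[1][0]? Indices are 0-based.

[col 0] pivot -4
  R1 -= -4*R0 → (0, 3, -4)  (L[1][0] := -4)
  R2 -= 2*R0 → (0, 9, -16)  (L[2][0] := 2)
[col 1] pivot 3
  R2 -= 3*R1 → (0, 0, -4)  (L[2][1] := 3)

L[1][0] = -4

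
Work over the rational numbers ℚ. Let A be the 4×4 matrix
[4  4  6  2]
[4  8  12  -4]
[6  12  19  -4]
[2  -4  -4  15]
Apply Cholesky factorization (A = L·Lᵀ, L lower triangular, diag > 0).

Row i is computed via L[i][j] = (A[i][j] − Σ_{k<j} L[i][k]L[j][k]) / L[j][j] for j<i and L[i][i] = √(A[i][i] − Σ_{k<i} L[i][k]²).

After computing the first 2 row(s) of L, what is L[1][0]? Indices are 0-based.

Step 1: L[0][0] = √(4) = 2.
  L[1][0] = (4) / L[0][0] = 2.
Step 2: L[1][1] = √(4) = 2.

L[1][0] = 2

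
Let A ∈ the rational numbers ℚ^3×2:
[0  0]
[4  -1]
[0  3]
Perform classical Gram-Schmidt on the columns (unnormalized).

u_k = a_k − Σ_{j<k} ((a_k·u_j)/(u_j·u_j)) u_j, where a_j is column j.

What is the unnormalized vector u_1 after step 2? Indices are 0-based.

Step 1: u_0 = a_0 = (0, 4, 0).
Step 2: u_1 = a_1 − (-1/4)·u_0 = (0, 0, 3).

u_1 = (0, 0, 3)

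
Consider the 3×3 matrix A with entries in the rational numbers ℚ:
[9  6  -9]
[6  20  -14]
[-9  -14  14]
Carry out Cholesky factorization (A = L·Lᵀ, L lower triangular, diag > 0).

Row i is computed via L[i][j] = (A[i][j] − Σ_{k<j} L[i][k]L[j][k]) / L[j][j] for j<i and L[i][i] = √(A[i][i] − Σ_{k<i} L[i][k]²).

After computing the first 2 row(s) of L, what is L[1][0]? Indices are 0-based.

L[1][0] = 2

Step 1: L[0][0] = √(9) = 3.
  L[1][0] = (6) / L[0][0] = 2.
Step 2: L[1][1] = √(16) = 4.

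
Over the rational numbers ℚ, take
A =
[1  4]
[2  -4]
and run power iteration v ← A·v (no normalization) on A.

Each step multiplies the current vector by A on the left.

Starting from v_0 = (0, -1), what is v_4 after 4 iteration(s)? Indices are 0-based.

v_4 = (396, -648)

v_0 = (0, -1).
v_1 = A·v_0 = (-4, 4).
v_2 = A·v_1 = (12, -24).
v_3 = A·v_2 = (-84, 120).
v_4 = A·v_3 = (396, -648).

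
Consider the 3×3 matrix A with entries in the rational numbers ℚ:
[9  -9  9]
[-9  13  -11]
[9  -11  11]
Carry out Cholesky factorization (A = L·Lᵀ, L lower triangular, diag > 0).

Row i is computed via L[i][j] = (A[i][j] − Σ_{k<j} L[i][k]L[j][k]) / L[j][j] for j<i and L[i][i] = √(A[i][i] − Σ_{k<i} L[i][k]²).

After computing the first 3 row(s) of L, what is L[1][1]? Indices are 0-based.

L[1][1] = 2

Step 1: L[0][0] = √(9) = 3.
  L[1][0] = (-9) / L[0][0] = -3.
Step 2: L[1][1] = √(4) = 2.
  L[2][0] = (9) / L[0][0] = 3.
  L[2][1] = (-2) / L[1][1] = -1.
Step 3: L[2][2] = √(1) = 1.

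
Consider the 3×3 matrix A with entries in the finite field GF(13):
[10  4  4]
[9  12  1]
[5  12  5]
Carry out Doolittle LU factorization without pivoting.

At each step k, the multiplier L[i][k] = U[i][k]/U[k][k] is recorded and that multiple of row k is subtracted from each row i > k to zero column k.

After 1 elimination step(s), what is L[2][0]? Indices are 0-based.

k=0: U[0][0]=10
  eliminate (1,0): mult=10, new row 1: (0, 11, 0); set L[1][0]=10
  eliminate (2,0): mult=7, new row 2: (0, 10, 3); set L[2][0]=7

L[2][0] = 7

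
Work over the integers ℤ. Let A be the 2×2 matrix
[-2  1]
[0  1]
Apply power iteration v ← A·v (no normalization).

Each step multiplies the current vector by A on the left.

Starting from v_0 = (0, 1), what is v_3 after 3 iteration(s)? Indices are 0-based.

v_3 = (3, 1)

v_0 = (0, 1).
v_1 = A·v_0 = (1, 1).
v_2 = A·v_1 = (-1, 1).
v_3 = A·v_2 = (3, 1).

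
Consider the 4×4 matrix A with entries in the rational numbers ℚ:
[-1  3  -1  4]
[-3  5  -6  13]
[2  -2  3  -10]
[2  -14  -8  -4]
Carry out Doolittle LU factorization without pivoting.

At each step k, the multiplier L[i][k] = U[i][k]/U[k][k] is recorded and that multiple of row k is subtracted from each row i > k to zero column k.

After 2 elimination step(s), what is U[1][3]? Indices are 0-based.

U[1][3] = 1

[col 0] pivot -1
  R1 -= 3*R0 → (0, -4, -3, 1)  (L[1][0] := 3)
  R2 -= -2*R0 → (0, 4, 1, -2)  (L[2][0] := -2)
  R3 -= -2*R0 → (0, -8, -10, 4)  (L[3][0] := -2)
[col 1] pivot -4
  R2 -= -1*R1 → (0, 0, -2, -1)  (L[2][1] := -1)
  R3 -= 2*R1 → (0, 0, -4, 2)  (L[3][1] := 2)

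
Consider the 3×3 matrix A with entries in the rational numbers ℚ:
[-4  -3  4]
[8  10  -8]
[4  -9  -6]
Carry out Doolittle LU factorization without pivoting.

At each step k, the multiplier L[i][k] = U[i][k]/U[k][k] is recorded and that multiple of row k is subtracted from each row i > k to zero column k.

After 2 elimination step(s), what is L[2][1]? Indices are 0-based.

Step 1: pivot at (0,0) is -4.
  row1 ← row1 − (-2)·row0  ⇒  L[1][0]=-2, U row1=(0, 4, 0)
  row2 ← row2 − (-1)·row0  ⇒  L[2][0]=-1, U row2=(0, -12, -2)
Step 2: pivot at (1,1) is 4.
  row2 ← row2 − (-3)·row1  ⇒  L[2][1]=-3, U row2=(0, 0, -2)

L[2][1] = -3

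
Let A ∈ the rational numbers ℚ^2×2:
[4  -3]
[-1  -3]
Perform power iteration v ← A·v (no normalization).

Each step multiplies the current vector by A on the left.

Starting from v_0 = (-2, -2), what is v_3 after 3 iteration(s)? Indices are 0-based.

v_3 = (-62, 98)

v_0 = (-2, -2).
v_1 = A·v_0 = (-2, 8).
v_2 = A·v_1 = (-32, -22).
v_3 = A·v_2 = (-62, 98).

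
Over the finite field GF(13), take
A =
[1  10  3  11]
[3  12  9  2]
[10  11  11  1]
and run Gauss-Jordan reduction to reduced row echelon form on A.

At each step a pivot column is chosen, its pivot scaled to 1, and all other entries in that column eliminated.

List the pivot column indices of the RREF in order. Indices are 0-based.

[1] R0 /= 1  ⇒  (1, 10, 3, 11)
     R1 -= 3·R0  ⇒  (0, 8, 0, 8)
     R2 -= 10·R0  ⇒  (0, 2, 7, 8)
[2] R1 /= 8  ⇒  (0, 1, 0, 1)
     R0 -= 10·R1  ⇒  (1, 0, 3, 1)
     R2 -= 2·R1  ⇒  (0, 0, 7, 6)
[3] R2 /= 7  ⇒  (0, 0, 1, 12)
     R0 -= 3·R2  ⇒  (1, 0, 0, 4)

pivot columns: 0, 1, 2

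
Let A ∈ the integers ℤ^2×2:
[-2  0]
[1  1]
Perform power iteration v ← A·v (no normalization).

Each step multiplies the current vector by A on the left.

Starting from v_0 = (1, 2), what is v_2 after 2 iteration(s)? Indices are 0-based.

v_0 = (1, 2).
v_1 = A·v_0 = (-2, 3).
v_2 = A·v_1 = (4, 1).

v_2 = (4, 1)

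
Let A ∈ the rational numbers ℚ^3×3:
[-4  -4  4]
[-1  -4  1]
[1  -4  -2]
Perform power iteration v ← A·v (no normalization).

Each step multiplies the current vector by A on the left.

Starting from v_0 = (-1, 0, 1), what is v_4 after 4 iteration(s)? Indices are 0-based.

v_0 = (-1, 0, 1).
v_1 = A·v_0 = (8, 2, -3).
v_2 = A·v_1 = (-52, -19, 6).
v_3 = A·v_2 = (308, 134, 12).
v_4 = A·v_3 = (-1720, -832, -252).

v_4 = (-1720, -832, -252)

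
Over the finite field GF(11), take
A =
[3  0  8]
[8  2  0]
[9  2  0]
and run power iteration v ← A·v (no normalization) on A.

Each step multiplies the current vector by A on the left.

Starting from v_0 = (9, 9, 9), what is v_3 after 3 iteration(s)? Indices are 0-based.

v_0 = (9, 9, 9).
v_1 = A·v_0 = (0, 2, 0).
v_2 = A·v_1 = (0, 4, 4).
v_3 = A·v_2 = (10, 8, 8).

v_3 = (10, 8, 8)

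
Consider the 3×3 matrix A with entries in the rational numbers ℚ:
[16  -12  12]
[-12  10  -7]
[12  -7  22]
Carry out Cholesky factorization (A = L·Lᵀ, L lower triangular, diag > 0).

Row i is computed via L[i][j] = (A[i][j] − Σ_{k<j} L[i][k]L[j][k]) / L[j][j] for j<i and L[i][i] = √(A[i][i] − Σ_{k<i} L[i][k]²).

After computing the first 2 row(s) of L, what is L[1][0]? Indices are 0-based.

Step 1: L[0][0] = √(16) = 4.
  L[1][0] = (-12) / L[0][0] = -3.
Step 2: L[1][1] = √(1) = 1.

L[1][0] = -3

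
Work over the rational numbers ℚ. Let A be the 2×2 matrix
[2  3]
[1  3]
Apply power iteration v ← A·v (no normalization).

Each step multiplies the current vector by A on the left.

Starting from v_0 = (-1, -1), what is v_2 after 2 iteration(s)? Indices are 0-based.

v_0 = (-1, -1).
v_1 = A·v_0 = (-5, -4).
v_2 = A·v_1 = (-22, -17).

v_2 = (-22, -17)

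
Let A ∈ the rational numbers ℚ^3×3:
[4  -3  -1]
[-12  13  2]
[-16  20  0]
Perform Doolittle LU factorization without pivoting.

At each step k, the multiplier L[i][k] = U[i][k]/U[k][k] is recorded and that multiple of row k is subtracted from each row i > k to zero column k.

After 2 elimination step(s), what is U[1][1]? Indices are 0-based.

Step 1: pivot at (0,0) is 4.
  row1 ← row1 − (-3)·row0  ⇒  L[1][0]=-3, U row1=(0, 4, -1)
  row2 ← row2 − (-4)·row0  ⇒  L[2][0]=-4, U row2=(0, 8, -4)
Step 2: pivot at (1,1) is 4.
  row2 ← row2 − (2)·row1  ⇒  L[2][1]=2, U row2=(0, 0, -2)

U[1][1] = 4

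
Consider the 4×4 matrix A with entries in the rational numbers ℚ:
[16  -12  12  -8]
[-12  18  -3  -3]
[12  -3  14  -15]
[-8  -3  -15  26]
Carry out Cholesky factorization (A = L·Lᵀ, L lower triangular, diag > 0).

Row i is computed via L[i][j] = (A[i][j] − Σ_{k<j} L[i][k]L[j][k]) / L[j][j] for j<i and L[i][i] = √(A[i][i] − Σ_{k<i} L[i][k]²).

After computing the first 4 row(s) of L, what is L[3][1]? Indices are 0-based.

L[3][1] = -3

Step 1: L[0][0] = √(16) = 4.
  L[1][0] = (-12) / L[0][0] = -3.
Step 2: L[1][1] = √(9) = 3.
  L[2][0] = (12) / L[0][0] = 3.
  L[2][1] = (6) / L[1][1] = 2.
Step 3: L[2][2] = √(1) = 1.
  L[3][0] = (-8) / L[0][0] = -2.
  L[3][1] = (-9) / L[1][1] = -3.
  L[3][2] = (-3) / L[2][2] = -3.
Step 4: L[3][3] = √(4) = 2.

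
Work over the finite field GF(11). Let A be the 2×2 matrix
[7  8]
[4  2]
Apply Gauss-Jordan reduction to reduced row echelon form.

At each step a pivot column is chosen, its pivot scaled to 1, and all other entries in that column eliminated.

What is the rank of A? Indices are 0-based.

rank = 2

pivot(0,0)=7: scale R0 → (1, 9)
  clear (1,0): R1 −= (4)R0 → (0, 10)
pivot(1,1)=10: scale R1 → (0, 1)
  clear (0,1): R0 −= (9)R1 → (1, 0)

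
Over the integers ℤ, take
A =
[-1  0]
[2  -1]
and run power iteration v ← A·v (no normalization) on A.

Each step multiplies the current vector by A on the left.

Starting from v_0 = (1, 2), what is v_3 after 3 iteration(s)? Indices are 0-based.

v_0 = (1, 2).
v_1 = A·v_0 = (-1, 0).
v_2 = A·v_1 = (1, -2).
v_3 = A·v_2 = (-1, 4).

v_3 = (-1, 4)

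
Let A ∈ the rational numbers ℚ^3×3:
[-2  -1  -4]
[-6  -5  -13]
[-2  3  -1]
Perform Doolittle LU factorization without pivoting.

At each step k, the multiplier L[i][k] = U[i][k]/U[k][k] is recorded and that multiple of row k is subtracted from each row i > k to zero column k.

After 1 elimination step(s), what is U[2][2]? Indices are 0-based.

U[2][2] = 3

Step 1: pivot at (0,0) is -2.
  row1 ← row1 − (3)·row0  ⇒  L[1][0]=3, U row1=(0, -2, -1)
  row2 ← row2 − (1)·row0  ⇒  L[2][0]=1, U row2=(0, 4, 3)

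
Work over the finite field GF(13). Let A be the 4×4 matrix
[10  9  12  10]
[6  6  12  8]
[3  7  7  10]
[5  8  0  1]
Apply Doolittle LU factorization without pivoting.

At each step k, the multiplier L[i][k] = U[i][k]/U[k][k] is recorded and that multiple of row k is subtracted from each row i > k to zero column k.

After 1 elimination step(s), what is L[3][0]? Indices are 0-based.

L[3][0] = 7

Step 1: pivot at (0,0) is 10.
  row1 ← row1 − (11)·row0  ⇒  L[1][0]=11, U row1=(0, 11, 10, 2)
  row2 ← row2 − (12)·row0  ⇒  L[2][0]=12, U row2=(0, 3, 6, 7)
  row3 ← row3 − (7)·row0  ⇒  L[3][0]=7, U row3=(0, 10, 7, 9)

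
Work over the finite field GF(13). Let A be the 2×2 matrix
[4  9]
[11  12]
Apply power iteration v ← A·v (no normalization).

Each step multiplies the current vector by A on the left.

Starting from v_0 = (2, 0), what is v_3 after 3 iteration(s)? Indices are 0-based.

v_3 = (6, 7)

v_0 = (2, 0).
v_1 = A·v_0 = (8, 9).
v_2 = A·v_1 = (9, 1).
v_3 = A·v_2 = (6, 7).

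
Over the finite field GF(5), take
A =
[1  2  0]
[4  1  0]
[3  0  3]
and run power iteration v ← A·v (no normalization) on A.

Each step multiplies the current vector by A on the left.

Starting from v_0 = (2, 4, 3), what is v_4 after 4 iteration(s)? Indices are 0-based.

v_0 = (2, 4, 3).
v_1 = A·v_0 = (0, 2, 0).
v_2 = A·v_1 = (4, 2, 0).
v_3 = A·v_2 = (3, 3, 2).
v_4 = A·v_3 = (4, 0, 0).

v_4 = (4, 0, 0)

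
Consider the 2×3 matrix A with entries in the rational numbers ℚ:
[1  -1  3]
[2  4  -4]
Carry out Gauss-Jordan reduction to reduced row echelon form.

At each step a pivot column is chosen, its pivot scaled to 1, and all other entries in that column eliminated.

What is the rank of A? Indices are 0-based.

[1] R0 /= 1  ⇒  (1, -1, 3)
     R1 -= 2·R0  ⇒  (0, 6, -10)
[2] R1 /= 6  ⇒  (0, 1, -5/3)
     R0 -= -1·R1  ⇒  (1, 0, 4/3)

rank = 2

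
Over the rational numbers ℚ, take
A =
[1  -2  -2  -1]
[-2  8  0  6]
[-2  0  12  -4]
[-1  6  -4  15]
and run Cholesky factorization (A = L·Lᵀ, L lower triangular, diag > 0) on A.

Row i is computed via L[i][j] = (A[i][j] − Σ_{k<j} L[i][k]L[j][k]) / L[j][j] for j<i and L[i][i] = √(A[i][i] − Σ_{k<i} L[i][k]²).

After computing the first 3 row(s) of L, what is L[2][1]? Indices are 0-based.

L[2][1] = -2

Step 1: L[0][0] = √(1) = 1.
  L[1][0] = (-2) / L[0][0] = -2.
Step 2: L[1][1] = √(4) = 2.
  L[2][0] = (-2) / L[0][0] = -2.
  L[2][1] = (-4) / L[1][1] = -2.
Step 3: L[2][2] = √(4) = 2.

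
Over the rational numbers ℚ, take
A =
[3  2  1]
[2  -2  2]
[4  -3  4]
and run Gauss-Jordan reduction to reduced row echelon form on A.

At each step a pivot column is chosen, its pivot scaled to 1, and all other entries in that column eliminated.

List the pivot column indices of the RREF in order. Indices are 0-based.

pivot columns: 0, 1, 2

pivot(0,0)=3: scale R0 → (1, 2/3, 1/3)
  clear (1,0): R1 −= (2)R0 → (0, -10/3, 4/3)
  clear (2,0): R2 −= (4)R0 → (0, -17/3, 8/3)
pivot(1,1)=-10/3: scale R1 → (0, 1, -2/5)
  clear (0,1): R0 −= (2/3)R1 → (1, 0, 3/5)
  clear (2,1): R2 −= (-17/3)R1 → (0, 0, 2/5)
pivot(2,2)=2/5: scale R2 → (0, 0, 1)
  clear (0,2): R0 −= (3/5)R2 → (1, 0, 0)
  clear (1,2): R1 −= (-2/5)R2 → (0, 1, 0)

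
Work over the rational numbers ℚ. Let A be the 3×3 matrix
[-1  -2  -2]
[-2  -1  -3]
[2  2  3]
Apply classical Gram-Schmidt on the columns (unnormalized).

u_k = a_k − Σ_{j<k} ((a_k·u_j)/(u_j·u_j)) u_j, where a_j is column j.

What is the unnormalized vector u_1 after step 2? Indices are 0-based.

u_1 = (-10/9, 7/9, 2/9)

Step 1: u_0 = a_0 = (-1, -2, 2).
Step 2: u_1 = a_1 − (8/9)·u_0 = (-10/9, 7/9, 2/9).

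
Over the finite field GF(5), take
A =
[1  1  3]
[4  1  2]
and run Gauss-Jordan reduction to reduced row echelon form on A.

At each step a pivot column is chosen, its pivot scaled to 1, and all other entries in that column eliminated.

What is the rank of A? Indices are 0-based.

[1] R0 /= 1  ⇒  (1, 1, 3)
     R1 -= 4·R0  ⇒  (0, 2, 0)
[2] R1 /= 2  ⇒  (0, 1, 0)
     R0 -= 1·R1  ⇒  (1, 0, 3)

rank = 2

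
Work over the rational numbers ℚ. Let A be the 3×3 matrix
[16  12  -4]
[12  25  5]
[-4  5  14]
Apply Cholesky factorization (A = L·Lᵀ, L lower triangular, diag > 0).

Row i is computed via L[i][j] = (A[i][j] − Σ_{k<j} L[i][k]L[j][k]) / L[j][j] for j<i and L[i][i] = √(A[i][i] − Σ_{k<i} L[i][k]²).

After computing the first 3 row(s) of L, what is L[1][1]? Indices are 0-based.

Step 1: L[0][0] = √(16) = 4.
  L[1][0] = (12) / L[0][0] = 3.
Step 2: L[1][1] = √(16) = 4.
  L[2][0] = (-4) / L[0][0] = -1.
  L[2][1] = (8) / L[1][1] = 2.
Step 3: L[2][2] = √(9) = 3.

L[1][1] = 4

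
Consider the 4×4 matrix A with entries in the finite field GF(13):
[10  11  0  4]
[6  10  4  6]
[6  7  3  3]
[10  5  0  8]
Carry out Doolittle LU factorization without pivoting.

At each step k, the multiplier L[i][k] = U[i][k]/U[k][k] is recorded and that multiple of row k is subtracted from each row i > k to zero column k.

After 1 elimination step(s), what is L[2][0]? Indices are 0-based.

L[2][0] = 11

Step 1: pivot at (0,0) is 10.
  row1 ← row1 − (11)·row0  ⇒  L[1][0]=11, U row1=(0, 6, 4, 1)
  row2 ← row2 − (11)·row0  ⇒  L[2][0]=11, U row2=(0, 3, 3, 11)
  row3 ← row3 − (1)·row0  ⇒  L[3][0]=1, U row3=(0, 7, 0, 4)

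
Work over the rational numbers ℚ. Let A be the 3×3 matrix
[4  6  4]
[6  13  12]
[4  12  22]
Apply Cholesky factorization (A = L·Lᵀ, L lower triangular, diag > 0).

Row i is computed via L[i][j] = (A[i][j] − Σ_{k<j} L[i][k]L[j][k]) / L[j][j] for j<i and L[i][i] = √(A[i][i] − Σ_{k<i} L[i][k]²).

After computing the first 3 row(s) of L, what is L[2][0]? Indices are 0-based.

L[2][0] = 2

Step 1: L[0][0] = √(4) = 2.
  L[1][0] = (6) / L[0][0] = 3.
Step 2: L[1][1] = √(4) = 2.
  L[2][0] = (4) / L[0][0] = 2.
  L[2][1] = (6) / L[1][1] = 3.
Step 3: L[2][2] = √(9) = 3.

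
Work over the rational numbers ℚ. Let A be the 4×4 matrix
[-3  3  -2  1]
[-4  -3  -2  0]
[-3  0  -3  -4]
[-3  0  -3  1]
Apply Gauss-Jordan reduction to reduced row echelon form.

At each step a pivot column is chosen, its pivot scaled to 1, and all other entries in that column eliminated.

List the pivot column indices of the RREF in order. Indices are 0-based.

pivot columns: 0, 1, 2, 3

pivot(0,0)=-3: scale R0 → (1, -1, 2/3, -1/3)
  clear (1,0): R1 −= (-4)R0 → (0, -7, 2/3, -4/3)
  clear (2,0): R2 −= (-3)R0 → (0, -3, -1, -5)
  clear (3,0): R3 −= (-3)R0 → (0, -3, -1, 0)
pivot(1,1)=-7: scale R1 → (0, 1, -2/21, 4/21)
  clear (0,1): R0 −= (-1)R1 → (1, 0, 4/7, -1/7)
  clear (2,1): R2 −= (-3)R1 → (0, 0, -9/7, -31/7)
  clear (3,1): R3 −= (-3)R1 → (0, 0, -9/7, 4/7)
pivot(2,2)=-9/7: scale R2 → (0, 0, 1, 31/9)
  clear (0,2): R0 −= (4/7)R2 → (1, 0, 0, -19/9)
  clear (1,2): R1 −= (-2/21)R2 → (0, 1, 0, 14/27)
  clear (3,2): R3 −= (-9/7)R2 → (0, 0, 0, 5)
pivot(3,3)=5: scale R3 → (0, 0, 0, 1)
  clear (0,3): R0 −= (-19/9)R3 → (1, 0, 0, 0)
  clear (1,3): R1 −= (14/27)R3 → (0, 1, 0, 0)
  clear (2,3): R2 −= (31/9)R3 → (0, 0, 1, 0)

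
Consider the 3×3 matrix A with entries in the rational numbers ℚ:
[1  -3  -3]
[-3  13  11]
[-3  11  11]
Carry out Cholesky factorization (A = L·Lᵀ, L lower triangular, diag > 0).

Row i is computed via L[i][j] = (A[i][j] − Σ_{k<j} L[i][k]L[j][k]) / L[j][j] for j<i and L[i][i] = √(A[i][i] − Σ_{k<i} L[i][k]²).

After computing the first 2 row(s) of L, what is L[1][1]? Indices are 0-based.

L[1][1] = 2

Step 1: L[0][0] = √(1) = 1.
  L[1][0] = (-3) / L[0][0] = -3.
Step 2: L[1][1] = √(4) = 2.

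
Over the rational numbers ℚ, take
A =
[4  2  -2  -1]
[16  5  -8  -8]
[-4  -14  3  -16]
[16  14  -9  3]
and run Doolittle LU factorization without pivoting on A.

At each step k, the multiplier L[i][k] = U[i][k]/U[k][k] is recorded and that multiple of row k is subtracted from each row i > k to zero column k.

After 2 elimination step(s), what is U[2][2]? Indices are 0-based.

U[2][2] = 1

[col 0] pivot 4
  R1 -= 4*R0 → (0, -3, 0, -4)  (L[1][0] := 4)
  R2 -= -1*R0 → (0, -12, 1, -17)  (L[2][0] := -1)
  R3 -= 4*R0 → (0, 6, -1, 7)  (L[3][0] := 4)
[col 1] pivot -3
  R2 -= 4*R1 → (0, 0, 1, -1)  (L[2][1] := 4)
  R3 -= -2*R1 → (0, 0, -1, -1)  (L[3][1] := -2)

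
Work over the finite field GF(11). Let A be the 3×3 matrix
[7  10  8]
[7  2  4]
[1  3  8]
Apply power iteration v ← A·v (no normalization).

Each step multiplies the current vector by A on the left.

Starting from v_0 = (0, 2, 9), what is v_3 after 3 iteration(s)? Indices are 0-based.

v_0 = (0, 2, 9).
v_1 = A·v_0 = (4, 7, 1).
v_2 = A·v_1 = (7, 2, 0).
v_3 = A·v_2 = (3, 9, 2).

v_3 = (3, 9, 2)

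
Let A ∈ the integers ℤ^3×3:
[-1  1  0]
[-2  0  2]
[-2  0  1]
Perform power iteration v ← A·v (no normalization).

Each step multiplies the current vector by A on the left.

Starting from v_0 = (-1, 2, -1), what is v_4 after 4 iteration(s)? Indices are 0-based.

v_4 = (-3, 4, 3)

v_0 = (-1, 2, -1).
v_1 = A·v_0 = (3, 0, 1).
v_2 = A·v_1 = (-3, -4, -5).
v_3 = A·v_2 = (-1, -4, 1).
v_4 = A·v_3 = (-3, 4, 3).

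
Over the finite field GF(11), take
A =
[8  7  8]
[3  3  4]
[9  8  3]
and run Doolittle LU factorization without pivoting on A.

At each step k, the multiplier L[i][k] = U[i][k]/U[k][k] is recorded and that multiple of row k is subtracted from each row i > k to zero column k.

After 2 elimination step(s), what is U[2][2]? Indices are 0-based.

U[2][2] = 1

[col 0] pivot 8
  R1 -= 10*R0 → (0, 10, 1)  (L[1][0] := 10)
  R2 -= 8*R0 → (0, 7, 5)  (L[2][0] := 8)
[col 1] pivot 10
  R2 -= 4*R1 → (0, 0, 1)  (L[2][1] := 4)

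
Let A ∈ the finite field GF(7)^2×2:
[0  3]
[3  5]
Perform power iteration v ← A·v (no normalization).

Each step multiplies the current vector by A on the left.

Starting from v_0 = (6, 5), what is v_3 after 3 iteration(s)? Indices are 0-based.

v_0 = (6, 5).
v_1 = A·v_0 = (1, 1).
v_2 = A·v_1 = (3, 1).
v_3 = A·v_2 = (3, 0).

v_3 = (3, 0)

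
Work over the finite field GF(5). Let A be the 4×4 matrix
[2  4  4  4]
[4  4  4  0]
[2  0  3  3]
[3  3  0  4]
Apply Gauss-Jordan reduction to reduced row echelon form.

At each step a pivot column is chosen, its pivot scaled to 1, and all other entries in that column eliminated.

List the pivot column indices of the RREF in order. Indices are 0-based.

pivot columns: 0, 1, 2, 3

step 1: normalize row 0 (÷2) = (1, 2, 2, 2)
  row 1: subtract 4×row0 = (0, 1, 1, 2)
  row 2: subtract 2×row0 = (0, 1, 4, 4)
  row 3: subtract 3×row0 = (0, 2, 4, 3)
step 2: normalize row 1 (÷1) = (0, 1, 1, 2)
  row 0: subtract 2×row1 = (1, 0, 0, 3)
  row 2: subtract 1×row1 = (0, 0, 3, 2)
  row 3: subtract 2×row1 = (0, 0, 2, 4)
step 3: normalize row 2 (÷3) = (0, 0, 1, 4)
  row 1: subtract 1×row2 = (0, 1, 0, 3)
  row 3: subtract 2×row2 = (0, 0, 0, 1)
step 4: normalize row 3 (÷1) = (0, 0, 0, 1)
  row 0: subtract 3×row3 = (1, 0, 0, 0)
  row 1: subtract 3×row3 = (0, 1, 0, 0)
  row 2: subtract 4×row3 = (0, 0, 1, 0)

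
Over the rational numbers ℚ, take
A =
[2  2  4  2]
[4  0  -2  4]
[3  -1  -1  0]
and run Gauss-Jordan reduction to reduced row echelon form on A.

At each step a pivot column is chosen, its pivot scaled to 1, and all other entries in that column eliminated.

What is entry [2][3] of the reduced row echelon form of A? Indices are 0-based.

[1] R0 /= 2  ⇒  (1, 1, 2, 1)
     R1 -= 4·R0  ⇒  (0, -4, -10, 0)
     R2 -= 3·R0  ⇒  (0, -4, -7, -3)
[2] R1 /= -4  ⇒  (0, 1, 5/2, 0)
     R0 -= 1·R1  ⇒  (1, 0, -1/2, 1)
     R2 -= -4·R1  ⇒  (0, 0, 3, -3)
[3] R2 /= 3  ⇒  (0, 0, 1, -1)
     R0 -= -1/2·R2  ⇒  (1, 0, 0, 1/2)
     R1 -= 5/2·R2  ⇒  (0, 1, 0, 5/2)

M[2][3] = -1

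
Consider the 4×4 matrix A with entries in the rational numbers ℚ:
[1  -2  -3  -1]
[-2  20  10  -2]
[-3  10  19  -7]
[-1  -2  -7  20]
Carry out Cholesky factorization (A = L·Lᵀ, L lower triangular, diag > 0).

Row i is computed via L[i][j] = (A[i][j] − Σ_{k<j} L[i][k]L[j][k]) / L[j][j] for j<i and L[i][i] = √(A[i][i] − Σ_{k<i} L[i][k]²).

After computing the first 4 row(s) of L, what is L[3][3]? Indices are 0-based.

Step 1: L[0][0] = √(1) = 1.
  L[1][0] = (-2) / L[0][0] = -2.
Step 2: L[1][1] = √(16) = 4.
  L[2][0] = (-3) / L[0][0] = -3.
  L[2][1] = (4) / L[1][1] = 1.
Step 3: L[2][2] = √(9) = 3.
  L[3][0] = (-1) / L[0][0] = -1.
  L[3][1] = (-4) / L[1][1] = -1.
  L[3][2] = (-9) / L[2][2] = -3.
Step 4: L[3][3] = √(9) = 3.

L[3][3] = 3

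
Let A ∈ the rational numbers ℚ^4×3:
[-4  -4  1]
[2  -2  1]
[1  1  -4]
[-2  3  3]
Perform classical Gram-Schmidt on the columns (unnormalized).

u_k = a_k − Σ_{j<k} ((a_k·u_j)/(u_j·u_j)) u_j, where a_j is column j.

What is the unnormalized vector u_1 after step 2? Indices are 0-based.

Step 1: u_0 = a_0 = (-4, 2, 1, -2).
Step 2: u_1 = a_1 − (7/25)·u_0 = (-72/25, -64/25, 18/25, 89/25).

u_1 = (-72/25, -64/25, 18/25, 89/25)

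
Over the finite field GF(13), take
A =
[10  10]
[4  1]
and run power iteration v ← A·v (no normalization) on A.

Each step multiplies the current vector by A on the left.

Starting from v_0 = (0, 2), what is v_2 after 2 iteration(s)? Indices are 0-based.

v_2 = (12, 4)

v_0 = (0, 2).
v_1 = A·v_0 = (7, 2).
v_2 = A·v_1 = (12, 4).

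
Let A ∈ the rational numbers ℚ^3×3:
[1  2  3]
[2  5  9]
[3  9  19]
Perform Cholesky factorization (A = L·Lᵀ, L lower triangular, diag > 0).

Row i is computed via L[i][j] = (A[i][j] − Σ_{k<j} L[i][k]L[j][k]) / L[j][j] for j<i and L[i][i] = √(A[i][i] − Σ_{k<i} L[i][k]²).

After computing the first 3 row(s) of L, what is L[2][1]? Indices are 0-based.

Step 1: L[0][0] = √(1) = 1.
  L[1][0] = (2) / L[0][0] = 2.
Step 2: L[1][1] = √(1) = 1.
  L[2][0] = (3) / L[0][0] = 3.
  L[2][1] = (3) / L[1][1] = 3.
Step 3: L[2][2] = √(1) = 1.

L[2][1] = 3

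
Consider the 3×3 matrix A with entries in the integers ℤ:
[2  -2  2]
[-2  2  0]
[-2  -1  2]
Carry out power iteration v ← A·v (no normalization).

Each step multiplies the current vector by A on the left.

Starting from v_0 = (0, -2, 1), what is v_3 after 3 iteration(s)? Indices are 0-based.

v_3 = (96, -96, -36)

v_0 = (0, -2, 1).
v_1 = A·v_0 = (6, -4, 4).
v_2 = A·v_1 = (28, -20, 0).
v_3 = A·v_2 = (96, -96, -36).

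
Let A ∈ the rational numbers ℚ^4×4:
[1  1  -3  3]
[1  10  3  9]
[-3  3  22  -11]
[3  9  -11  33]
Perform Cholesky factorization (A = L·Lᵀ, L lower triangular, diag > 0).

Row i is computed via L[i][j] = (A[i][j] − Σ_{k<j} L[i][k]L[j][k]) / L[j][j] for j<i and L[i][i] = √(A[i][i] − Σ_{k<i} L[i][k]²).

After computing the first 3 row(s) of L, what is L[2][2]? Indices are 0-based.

L[2][2] = 3

Step 1: L[0][0] = √(1) = 1.
  L[1][0] = (1) / L[0][0] = 1.
Step 2: L[1][1] = √(9) = 3.
  L[2][0] = (-3) / L[0][0] = -3.
  L[2][1] = (6) / L[1][1] = 2.
Step 3: L[2][2] = √(9) = 3.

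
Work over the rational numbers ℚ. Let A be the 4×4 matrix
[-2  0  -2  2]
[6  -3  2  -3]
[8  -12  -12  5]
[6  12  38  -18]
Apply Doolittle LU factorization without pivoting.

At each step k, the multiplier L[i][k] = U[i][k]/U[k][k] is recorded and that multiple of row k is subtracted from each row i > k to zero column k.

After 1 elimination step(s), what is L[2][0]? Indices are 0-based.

k=0: U[0][0]=-2
  eliminate (1,0): mult=-3, new row 1: (0, -3, -4, 3); set L[1][0]=-3
  eliminate (2,0): mult=-4, new row 2: (0, -12, -20, 13); set L[2][0]=-4
  eliminate (3,0): mult=-3, new row 3: (0, 12, 32, -12); set L[3][0]=-3

L[2][0] = -4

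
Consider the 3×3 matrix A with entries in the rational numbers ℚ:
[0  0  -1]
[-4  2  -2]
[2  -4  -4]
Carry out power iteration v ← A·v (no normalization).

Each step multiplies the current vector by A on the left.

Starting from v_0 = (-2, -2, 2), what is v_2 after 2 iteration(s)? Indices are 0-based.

v_2 = (4, 16, 12)

v_0 = (-2, -2, 2).
v_1 = A·v_0 = (-2, 0, -4).
v_2 = A·v_1 = (4, 16, 12).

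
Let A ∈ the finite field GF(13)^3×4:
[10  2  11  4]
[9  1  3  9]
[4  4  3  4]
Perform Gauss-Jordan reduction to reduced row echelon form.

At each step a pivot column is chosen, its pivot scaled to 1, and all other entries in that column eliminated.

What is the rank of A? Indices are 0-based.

rank = 3

step 1: normalize row 0 (÷10) = (1, 8, 5, 3)
  row 1: subtract 9×row0 = (0, 7, 10, 8)
  row 2: subtract 4×row0 = (0, 11, 9, 5)
step 2: normalize row 1 (÷7) = (0, 1, 7, 3)
  row 0: subtract 8×row1 = (1, 0, 1, 5)
  row 2: subtract 11×row1 = (0, 0, 10, 11)
step 3: normalize row 2 (÷10) = (0, 0, 1, 5)
  row 0: subtract 1×row2 = (1, 0, 0, 0)
  row 1: subtract 7×row2 = (0, 1, 0, 7)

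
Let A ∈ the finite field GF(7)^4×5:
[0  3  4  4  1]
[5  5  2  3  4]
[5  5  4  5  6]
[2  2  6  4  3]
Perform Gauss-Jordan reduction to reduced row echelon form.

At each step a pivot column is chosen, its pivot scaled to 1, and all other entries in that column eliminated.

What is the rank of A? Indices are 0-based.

[1] R0 <-> R1
[1] R0 /= 5  ⇒  (1, 1, 6, 2, 5)
     R2 -= 5·R0  ⇒  (0, 0, 2, 2, 2)
     R3 -= 2·R0  ⇒  (0, 0, 1, 0, 0)
[2] R1 /= 3  ⇒  (0, 1, 6, 6, 5)
     R0 -= 1·R1  ⇒  (1, 0, 0, 3, 0)
[3] R2 /= 2  ⇒  (0, 0, 1, 1, 1)
     R1 -= 6·R2  ⇒  (0, 1, 0, 0, 6)
     R3 -= 1·R2  ⇒  (0, 0, 0, 6, 6)
[4] R3 /= 6  ⇒  (0, 0, 0, 1, 1)
     R0 -= 3·R3  ⇒  (1, 0, 0, 0, 4)
     R2 -= 1·R3  ⇒  (0, 0, 1, 0, 0)

rank = 4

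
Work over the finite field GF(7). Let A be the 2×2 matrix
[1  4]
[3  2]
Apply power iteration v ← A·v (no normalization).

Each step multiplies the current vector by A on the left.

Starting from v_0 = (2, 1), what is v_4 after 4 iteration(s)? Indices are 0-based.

v_4 = (6, 4)

v_0 = (2, 1).
v_1 = A·v_0 = (6, 1).
v_2 = A·v_1 = (3, 6).
v_3 = A·v_2 = (6, 0).
v_4 = A·v_3 = (6, 4).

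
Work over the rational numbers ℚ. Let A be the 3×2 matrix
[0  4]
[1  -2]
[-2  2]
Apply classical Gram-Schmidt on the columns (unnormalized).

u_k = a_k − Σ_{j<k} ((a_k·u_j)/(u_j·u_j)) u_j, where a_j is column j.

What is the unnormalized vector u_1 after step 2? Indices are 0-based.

u_1 = (4, -4/5, -2/5)

Step 1: u_0 = a_0 = (0, 1, -2).
Step 2: u_1 = a_1 − (-6/5)·u_0 = (4, -4/5, -2/5).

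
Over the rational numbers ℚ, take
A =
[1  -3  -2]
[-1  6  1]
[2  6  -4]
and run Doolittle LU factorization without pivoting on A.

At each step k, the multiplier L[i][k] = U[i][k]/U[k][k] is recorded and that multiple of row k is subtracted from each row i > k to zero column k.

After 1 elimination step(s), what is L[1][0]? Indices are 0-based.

k=0: U[0][0]=1
  eliminate (1,0): mult=-1, new row 1: (0, 3, -1); set L[1][0]=-1
  eliminate (2,0): mult=2, new row 2: (0, 12, 0); set L[2][0]=2

L[1][0] = -1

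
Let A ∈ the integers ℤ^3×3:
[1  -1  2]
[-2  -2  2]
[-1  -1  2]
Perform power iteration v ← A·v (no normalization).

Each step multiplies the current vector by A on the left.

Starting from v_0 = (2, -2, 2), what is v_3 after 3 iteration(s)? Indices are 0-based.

v_3 = (20, 0, -4)

v_0 = (2, -2, 2).
v_1 = A·v_0 = (8, 4, 4).
v_2 = A·v_1 = (12, -16, -4).
v_3 = A·v_2 = (20, 0, -4).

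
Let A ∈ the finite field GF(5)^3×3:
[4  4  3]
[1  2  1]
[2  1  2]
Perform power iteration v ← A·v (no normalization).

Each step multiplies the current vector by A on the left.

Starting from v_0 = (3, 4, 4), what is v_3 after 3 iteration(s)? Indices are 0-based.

v_3 = (1, 1, 3)

v_0 = (3, 4, 4).
v_1 = A·v_0 = (0, 0, 3).
v_2 = A·v_1 = (4, 3, 1).
v_3 = A·v_2 = (1, 1, 3).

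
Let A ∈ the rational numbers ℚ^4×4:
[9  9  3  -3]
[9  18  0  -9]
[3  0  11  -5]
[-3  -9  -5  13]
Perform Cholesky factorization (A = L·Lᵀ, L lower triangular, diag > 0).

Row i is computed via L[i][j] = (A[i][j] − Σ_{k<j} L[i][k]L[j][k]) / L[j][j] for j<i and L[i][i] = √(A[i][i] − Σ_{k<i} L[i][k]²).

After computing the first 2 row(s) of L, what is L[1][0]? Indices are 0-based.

Step 1: L[0][0] = √(9) = 3.
  L[1][0] = (9) / L[0][0] = 3.
Step 2: L[1][1] = √(9) = 3.

L[1][0] = 3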